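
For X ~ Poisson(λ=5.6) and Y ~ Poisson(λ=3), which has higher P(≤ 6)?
Y has higher probability (P(Y ≤ 6) = 0.9665 > P(X ≤ 6) = 0.6703)

Compute P(≤ 6) for each distribution:

X ~ Poisson(λ=5.6):
P(X ≤ 6) = 0.6703

Y ~ Poisson(λ=3):
P(Y ≤ 6) = 0.9665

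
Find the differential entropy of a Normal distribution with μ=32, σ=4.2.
2.8540 nats

We have X ~ Normal(μ=32, σ=4.2).

The differential entropy measures the uncertainty or information content of the distribution.

For a Normal distribution with μ=32, σ=4.2:
h(X) = 2.8540 nats

(In bits, this would be 4.1175 bits.)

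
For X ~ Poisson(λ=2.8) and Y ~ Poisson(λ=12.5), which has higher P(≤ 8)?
X has higher probability (P(X ≤ 8) = 0.9976 > P(Y ≤ 8) = 0.1249)

Compute P(≤ 8) for each distribution:

X ~ Poisson(λ=2.8):
P(X ≤ 8) = 0.9976

Y ~ Poisson(λ=12.5):
P(Y ≤ 8) = 0.1249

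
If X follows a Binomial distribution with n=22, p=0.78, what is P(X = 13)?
0.023755

We have X ~ Binomial(n=22, p=0.78).

For a Binomial distribution, the PMF gives us the probability of each outcome.

Using the PMF formula:
P(X = 13) = 0.023755

Rounded to 4 decimal places: 0.0238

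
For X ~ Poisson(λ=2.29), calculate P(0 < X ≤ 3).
0.700111

We have X ~ Poisson(λ=2.29).

To find P(0 < X ≤ 3), we use:
P(0 < X ≤ 3) = P(X ≤ 3) - P(X ≤ 0)
                 = F(3) - F(0)
                 = 0.801377 - 0.101266
                 = 0.700111

So there's approximately a 70.0% chance that X falls in this range.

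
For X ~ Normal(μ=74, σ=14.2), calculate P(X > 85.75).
0.203987

We have X ~ Normal(μ=74, σ=14.2).

P(X > 85.75) = 1 - P(X ≤ 85.75)
                = 1 - F(85.75)
                = 1 - 0.796013
                = 0.203987

So there's approximately a 20.4% chance that X exceeds 85.75.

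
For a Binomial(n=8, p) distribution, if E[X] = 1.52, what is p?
p = 0.19

For a Binomial(n, p) distribution:
E[X] = n × p

Given n = 8 and E[X] = 1.52:
1.52 = 8 × p
p = 1.52 / 8 = 0.19

Verification: Binomial(8, 0.19) has E[X] = 1.52 ✓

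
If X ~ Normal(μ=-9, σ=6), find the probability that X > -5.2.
0.263258

We have X ~ Normal(μ=-9, σ=6).

P(X > -5.2) = 1 - P(X ≤ -5.2)
                = 1 - F(-5.2)
                = 1 - 0.736742
                = 0.263258

So there's approximately a 26.3% chance that X exceeds -5.2.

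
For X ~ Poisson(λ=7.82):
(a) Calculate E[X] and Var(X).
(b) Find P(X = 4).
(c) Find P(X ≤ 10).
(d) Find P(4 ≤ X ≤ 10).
(a) E[X] = 7.8200, Var(X) = 7.8200
(b) P(X = 4) = 0.062580
(c) P(X ≤ 10) = 0.833342
(d) P(4 ≤ X ≤ 10) = 0.785510

We have X ~ Poisson(λ=7.82).

(a) Moments:
E[X] = 7.8200
Var(X) = 7.8200
σ = √Var(X) = 2.7964

(b) Point probability using PMF:
P(X = 4) = 0.062580

(c) Cumulative probability using CDF:
P(X ≤ 10) = F(10) = 0.833342

(d) Range probability:
P(4 ≤ X ≤ 10) = P(X ≤ 10) - P(X ≤ 3)
                   = F(10) - F(3)
                   = 0.833342 - 0.047832
                   = 0.785510

This means approximately 78.6% of outcomes fall in the interval [4, 10].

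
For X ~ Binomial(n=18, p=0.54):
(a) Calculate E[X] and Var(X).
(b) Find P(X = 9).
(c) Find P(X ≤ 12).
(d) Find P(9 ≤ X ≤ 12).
(a) E[X] = 9.7200, Var(X) = 4.4712
(b) P(X = 9) = 0.175057
(c) P(X ≤ 12) = 0.907222
(d) P(9 ≤ X ≤ 12) = 0.626041

We have X ~ Binomial(n=18, p=0.54).

(a) Moments:
E[X] = 9.7200
Var(X) = 4.4712
σ = √Var(X) = 2.1145

(b) Point probability using PMF:
P(X = 9) = 0.175057

(c) Cumulative probability using CDF:
P(X ≤ 12) = F(12) = 0.907222

(d) Range probability:
P(9 ≤ X ≤ 12) = P(X ≤ 12) - P(X ≤ 8)
                   = F(12) - F(8)
                   = 0.907222 - 0.281181
                   = 0.626041

This means approximately 62.6% of outcomes fall in the interval [9, 12].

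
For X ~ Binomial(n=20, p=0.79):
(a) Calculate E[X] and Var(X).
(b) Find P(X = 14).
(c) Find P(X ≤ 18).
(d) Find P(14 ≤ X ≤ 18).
(a) E[X] = 15.8000, Var(X) = 3.3180
(b) P(X = 14) = 0.122597
(c) P(X ≤ 18) = 0.943374
(d) P(14 ≤ X ≤ 18) = 0.836273

We have X ~ Binomial(n=20, p=0.79).

(a) Moments:
E[X] = 15.8000
Var(X) = 3.3180
σ = √Var(X) = 1.8215

(b) Point probability using PMF:
P(X = 14) = 0.122597

(c) Cumulative probability using CDF:
P(X ≤ 18) = F(18) = 0.943374

(d) Range probability:
P(14 ≤ X ≤ 18) = P(X ≤ 18) - P(X ≤ 13)
                   = F(18) - F(13)
                   = 0.943374 - 0.107101
                   = 0.836273

This means approximately 83.6% of outcomes fall in the interval [14, 18].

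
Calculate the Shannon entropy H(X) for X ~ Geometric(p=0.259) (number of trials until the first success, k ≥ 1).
2.2085 nats

We have X ~ Geometric(p=0.259) (number of trials until the first success, k ≥ 1).

The Shannon entropy measures the uncertainty or information content of the distribution.

For a Geometric distribution with p=0.259 (number of trials until the first success, k ≥ 1):
H(X) = 2.2085 nats

(In bits, this would be 3.1862 bits.)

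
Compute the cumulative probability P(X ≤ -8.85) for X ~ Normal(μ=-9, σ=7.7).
0.507771

We have X ~ Normal(μ=-9, σ=7.7).

The CDF gives us P(X ≤ k).

Using the CDF:
P(X ≤ -8.85) = 0.507771

This means there's approximately a 50.8% chance that X is at most -8.85.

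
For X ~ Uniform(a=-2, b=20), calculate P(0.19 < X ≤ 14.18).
0.635909

We have X ~ Uniform(a=-2, b=20).

To find P(0.19 < X ≤ 14.18), we use:
P(0.19 < X ≤ 14.18) = P(X ≤ 14.18) - P(X ≤ 0.19)
                 = F(14.18) - F(0.19)
                 = 0.735455 - 0.099545
                 = 0.635909

So there's approximately a 63.6% chance that X falls in this range.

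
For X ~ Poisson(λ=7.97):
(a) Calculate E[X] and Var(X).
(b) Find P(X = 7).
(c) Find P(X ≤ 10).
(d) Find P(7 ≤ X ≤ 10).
(a) E[X] = 7.9700, Var(X) = 7.9700
(b) P(X = 7) = 0.140104
(c) P(X ≤ 10) = 0.818852
(d) P(7 ≤ X ≤ 10) = 0.501800

We have X ~ Poisson(λ=7.97).

(a) Moments:
E[X] = 7.9700
Var(X) = 7.9700
σ = √Var(X) = 2.8231

(b) Point probability using PMF:
P(X = 7) = 0.140104

(c) Cumulative probability using CDF:
P(X ≤ 10) = F(10) = 0.818852

(d) Range probability:
P(7 ≤ X ≤ 10) = P(X ≤ 10) - P(X ≤ 6)
                   = F(10) - F(6)
                   = 0.818852 - 0.317052
                   = 0.501800

This means approximately 50.2% of outcomes fall in the interval [7, 10].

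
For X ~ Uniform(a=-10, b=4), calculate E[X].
-3.0000

We have X ~ Uniform(a=-10, b=4).

For a Uniform distribution with a=-10, b=4:
E[X] = -3.0000

This is the expected (average) value of X.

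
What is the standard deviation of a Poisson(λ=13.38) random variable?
3.6579

We have X ~ Poisson(λ=13.38).

For a Poisson distribution with λ=13.38:
σ = √Var(X) = 3.6579

The standard deviation is the square root of the variance.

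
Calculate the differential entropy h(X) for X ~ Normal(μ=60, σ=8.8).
3.5937 nats

We have X ~ Normal(μ=60, σ=8.8).

The differential entropy measures the uncertainty or information content of the distribution.

For a Normal distribution with μ=60, σ=8.8:
h(X) = 3.5937 nats

(In bits, this would be 5.1846 bits.)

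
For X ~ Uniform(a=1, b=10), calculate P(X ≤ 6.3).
0.588889

We have X ~ Uniform(a=1, b=10).

The CDF gives us P(X ≤ k).

Using the CDF:
P(X ≤ 6.3) = 0.588889

This means there's approximately a 58.9% chance that X is at most 6.3.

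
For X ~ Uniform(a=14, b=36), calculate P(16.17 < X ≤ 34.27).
0.822727

We have X ~ Uniform(a=14, b=36).

To find P(16.17 < X ≤ 34.27), we use:
P(16.17 < X ≤ 34.27) = P(X ≤ 34.27) - P(X ≤ 16.17)
                 = F(34.27) - F(16.17)
                 = 0.921364 - 0.098636
                 = 0.822727

So there's approximately a 82.3% chance that X falls in this range.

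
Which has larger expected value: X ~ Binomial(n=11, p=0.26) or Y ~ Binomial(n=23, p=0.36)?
Y has larger mean (8.2800 > 2.8600)

Compute the expected value for each distribution:

X ~ Binomial(n=11, p=0.26):
E[X] = 2.8600

Y ~ Binomial(n=23, p=0.36):
E[Y] = 8.2800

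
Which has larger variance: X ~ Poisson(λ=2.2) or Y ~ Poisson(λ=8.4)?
Y has larger variance (8.4000 > 2.2000)

Compute the variance for each distribution:

X ~ Poisson(λ=2.2):
Var(X) = 2.2000

Y ~ Poisson(λ=8.4):
Var(Y) = 8.4000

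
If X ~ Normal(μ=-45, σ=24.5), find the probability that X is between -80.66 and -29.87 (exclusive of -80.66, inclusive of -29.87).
0.658800

We have X ~ Normal(μ=-45, σ=24.5).

To find P(-80.66 < X ≤ -29.87), we use:
P(-80.66 < X ≤ -29.87) = P(X ≤ -29.87) - P(X ≤ -80.66)
                 = F(-29.87) - F(-80.66)
                 = 0.731564 - 0.072764
                 = 0.658800

So there's approximately a 65.9% chance that X falls in this range.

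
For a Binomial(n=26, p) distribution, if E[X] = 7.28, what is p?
p = 0.28

For a Binomial(n, p) distribution:
E[X] = n × p

Given n = 26 and E[X] = 7.28:
7.28 = 26 × p
p = 7.28 / 26 = 0.28

Verification: Binomial(26, 0.28) has E[X] = 7.28 ✓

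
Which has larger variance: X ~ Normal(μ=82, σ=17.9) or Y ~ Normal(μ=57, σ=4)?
X has larger variance (320.4100 > 16.0000)

Compute the variance for each distribution:

X ~ Normal(μ=82, σ=17.9):
Var(X) = 320.4100

Y ~ Normal(μ=57, σ=4):
Var(Y) = 16.0000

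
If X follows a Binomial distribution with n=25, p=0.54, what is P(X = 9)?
0.032058

We have X ~ Binomial(n=25, p=0.54).

For a Binomial distribution, the PMF gives us the probability of each outcome.

Using the PMF formula:
P(X = 9) = 0.032058

Rounded to 4 decimal places: 0.0321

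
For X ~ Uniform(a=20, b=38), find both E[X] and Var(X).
E[X] = 29.0000, Var(X) = 27.0000

We have X ~ Uniform(a=20, b=38).

For a Uniform distribution with a=20, b=38:

Expected value:
E[X] = 29.0000

Variance:
Var(X) = 27.0000

Standard deviation:
σ = √Var(X) = 5.1962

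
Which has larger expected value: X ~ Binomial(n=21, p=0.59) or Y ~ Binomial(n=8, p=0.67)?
X has larger mean (12.3900 > 5.3600)

Compute the expected value for each distribution:

X ~ Binomial(n=21, p=0.59):
E[X] = 12.3900

Y ~ Binomial(n=8, p=0.67):
E[Y] = 5.3600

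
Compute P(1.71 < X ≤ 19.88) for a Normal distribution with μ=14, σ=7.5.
0.732839

We have X ~ Normal(μ=14, σ=7.5).

To find P(1.71 < X ≤ 19.88), we use:
P(1.71 < X ≤ 19.88) = P(X ≤ 19.88) - P(X ≤ 1.71)
                 = F(19.88) - F(1.71)
                 = 0.783480 - 0.050641
                 = 0.732839

So there's approximately a 73.3% chance that X falls in this range.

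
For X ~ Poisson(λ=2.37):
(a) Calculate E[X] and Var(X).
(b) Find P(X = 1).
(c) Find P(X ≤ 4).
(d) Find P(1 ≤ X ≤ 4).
(a) E[X] = 2.3700, Var(X) = 2.3700
(b) P(X = 1) = 0.221549
(c) P(X ≤ 4) = 0.907856
(d) P(1 ≤ X ≤ 4) = 0.814375

We have X ~ Poisson(λ=2.37).

(a) Moments:
E[X] = 2.3700
Var(X) = 2.3700
σ = √Var(X) = 1.5395

(b) Point probability using PMF:
P(X = 1) = 0.221549

(c) Cumulative probability using CDF:
P(X ≤ 4) = F(4) = 0.907856

(d) Range probability:
P(1 ≤ X ≤ 4) = P(X ≤ 4) - P(X ≤ 0)
                   = F(4) - F(0)
                   = 0.907856 - 0.093481
                   = 0.814375

This means approximately 81.4% of outcomes fall in the interval [1, 4].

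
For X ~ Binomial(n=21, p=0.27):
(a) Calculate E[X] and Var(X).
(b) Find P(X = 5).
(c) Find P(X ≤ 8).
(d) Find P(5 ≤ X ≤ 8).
(a) E[X] = 5.6700, Var(X) = 4.1391
(b) P(X = 5) = 0.189901
(c) P(X ≤ 8) = 0.914027
(d) P(5 ≤ X ≤ 8) = 0.621732

We have X ~ Binomial(n=21, p=0.27).

(a) Moments:
E[X] = 5.6700
Var(X) = 4.1391
σ = √Var(X) = 2.0345

(b) Point probability using PMF:
P(X = 5) = 0.189901

(c) Cumulative probability using CDF:
P(X ≤ 8) = F(8) = 0.914027

(d) Range probability:
P(5 ≤ X ≤ 8) = P(X ≤ 8) - P(X ≤ 4)
                   = F(8) - F(4)
                   = 0.914027 - 0.292295
                   = 0.621732

This means approximately 62.2% of outcomes fall in the interval [5, 8].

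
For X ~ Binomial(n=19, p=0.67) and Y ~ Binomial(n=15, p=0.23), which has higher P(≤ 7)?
Y has higher probability (P(Y ≤ 7) = 0.9896 > P(X ≤ 7) = 0.0068)

Compute P(≤ 7) for each distribution:

X ~ Binomial(n=19, p=0.67):
P(X ≤ 7) = 0.0068

Y ~ Binomial(n=15, p=0.23):
P(Y ≤ 7) = 0.9896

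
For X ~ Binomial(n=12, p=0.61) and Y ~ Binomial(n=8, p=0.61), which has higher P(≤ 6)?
Y has higher probability (P(Y ≤ 6) = 0.8828 > P(X ≤ 6) = 0.3087)

Compute P(≤ 6) for each distribution:

X ~ Binomial(n=12, p=0.61):
P(X ≤ 6) = 0.3087

Y ~ Binomial(n=8, p=0.61):
P(Y ≤ 6) = 0.8828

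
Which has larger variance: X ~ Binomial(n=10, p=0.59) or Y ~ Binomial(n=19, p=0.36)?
Y has larger variance (4.3776 > 2.4190)

Compute the variance for each distribution:

X ~ Binomial(n=10, p=0.59):
Var(X) = 2.4190

Y ~ Binomial(n=19, p=0.36):
Var(Y) = 4.3776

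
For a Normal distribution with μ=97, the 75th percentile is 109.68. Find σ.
σ = 18.7994

For X ~ Normal(μ, σ), the p-th percentile satisfies x = μ + z_p × σ,
where z_p = Φ⁻¹(p) is the standard normal quantile.

Step 1: z_{0.75} = Φ⁻¹(0.75) = 0.6745

Step 2: Solve for σ:
109.68 = 97 + 0.6745 × σ
σ = (109.68 - 97) / 0.6745
σ = 12.68 / 0.6745
σ = 18.7994

Verification: μ + z × σ = 97 + 0.6745 × 18.7994 = 109.68 ✓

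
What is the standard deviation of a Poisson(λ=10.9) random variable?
3.3015

We have X ~ Poisson(λ=10.9).

For a Poisson distribution with λ=10.9:
σ = √Var(X) = 3.3015

The standard deviation is the square root of the variance.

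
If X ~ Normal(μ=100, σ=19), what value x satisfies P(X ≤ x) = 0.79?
115.3220

We have X ~ Normal(μ=100, σ=19).

We want to find x such that P(X ≤ x) = 0.79.

This is the 79th percentile, which means 79% of values fall below this point.

Using the inverse CDF (quantile function):
x = F⁻¹(0.79) = 115.3220

Verification: P(X ≤ 115.3220) = 0.79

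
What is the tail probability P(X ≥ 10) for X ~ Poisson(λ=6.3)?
0.106121

We have X ~ Poisson(λ=6.3).

For discrete distributions, P(X ≥ 10) = 1 - P(X ≤ 9).

P(X ≤ 9) = 0.893879
P(X ≥ 10) = 1 - 0.893879 = 0.106121

So there's approximately a 10.6% chance that X is at least 10.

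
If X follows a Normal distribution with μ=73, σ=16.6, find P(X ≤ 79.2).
0.645610

We have X ~ Normal(μ=73, σ=16.6).

The CDF gives us P(X ≤ k).

Using the CDF:
P(X ≤ 79.2) = 0.645610

This means there's approximately a 64.6% chance that X is at most 79.2.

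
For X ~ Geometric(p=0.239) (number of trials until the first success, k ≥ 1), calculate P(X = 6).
0.060999

We have X ~ Geometric(p=0.239) (number of trials until the first success, k ≥ 1).

For a Geometric distribution, the PMF gives us the probability of each outcome.

Using the PMF formula:
P(X = 6) = 0.060999

Rounded to 4 decimal places: 0.0610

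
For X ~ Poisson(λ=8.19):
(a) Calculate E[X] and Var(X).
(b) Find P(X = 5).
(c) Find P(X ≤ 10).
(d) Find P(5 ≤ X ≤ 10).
(a) E[X] = 8.1900, Var(X) = 8.1900
(b) P(X = 5) = 0.085186
(c) P(X ≤ 10) = 0.796589
(d) P(5 ≤ X ≤ 10) = 0.707330

We have X ~ Poisson(λ=8.19).

(a) Moments:
E[X] = 8.1900
Var(X) = 8.1900
σ = √Var(X) = 2.8618

(b) Point probability using PMF:
P(X = 5) = 0.085186

(c) Cumulative probability using CDF:
P(X ≤ 10) = F(10) = 0.796589

(d) Range probability:
P(5 ≤ X ≤ 10) = P(X ≤ 10) - P(X ≤ 4)
                   = F(10) - F(4)
                   = 0.796589 - 0.089259
                   = 0.707330

This means approximately 70.7% of outcomes fall in the interval [5, 10].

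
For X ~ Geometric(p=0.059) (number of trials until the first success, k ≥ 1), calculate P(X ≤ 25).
0.781354

We have X ~ Geometric(p=0.059) (number of trials until the first success, k ≥ 1).

The CDF gives us P(X ≤ k).

Using the CDF:
P(X ≤ 25) = 0.781354

This means there's approximately a 78.1% chance that X is at most 25.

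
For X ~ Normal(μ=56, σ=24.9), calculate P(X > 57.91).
0.469428

We have X ~ Normal(μ=56, σ=24.9).

P(X > 57.91) = 1 - P(X ≤ 57.91)
                = 1 - F(57.91)
                = 1 - 0.530572
                = 0.469428

So there's approximately a 46.9% chance that X exceeds 57.91.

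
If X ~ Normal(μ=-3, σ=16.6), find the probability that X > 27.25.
0.034206

We have X ~ Normal(μ=-3, σ=16.6).

P(X > 27.25) = 1 - P(X ≤ 27.25)
                = 1 - F(27.25)
                = 1 - 0.965794
                = 0.034206

So there's approximately a 3.4% chance that X exceeds 27.25.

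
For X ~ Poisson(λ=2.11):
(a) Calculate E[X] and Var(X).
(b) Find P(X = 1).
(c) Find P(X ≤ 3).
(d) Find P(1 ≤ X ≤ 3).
(a) E[X] = 2.1100, Var(X) = 2.1100
(b) P(X = 1) = 0.255812
(c) P(X ≤ 3) = 0.836749
(d) P(1 ≤ X ≤ 3) = 0.715511

We have X ~ Poisson(λ=2.11).

(a) Moments:
E[X] = 2.1100
Var(X) = 2.1100
σ = √Var(X) = 1.4526

(b) Point probability using PMF:
P(X = 1) = 0.255812

(c) Cumulative probability using CDF:
P(X ≤ 3) = F(3) = 0.836749

(d) Range probability:
P(1 ≤ X ≤ 3) = P(X ≤ 3) - P(X ≤ 0)
                   = F(3) - F(0)
                   = 0.836749 - 0.121238
                   = 0.715511

This means approximately 71.6% of outcomes fall in the interval [1, 3].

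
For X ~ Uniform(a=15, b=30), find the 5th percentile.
15.7500

We have X ~ Uniform(a=15, b=30).

We want to find x such that P(X ≤ x) = 0.05.

This is the 5th percentile, which means 5% of values fall below this point.

Using the inverse CDF (quantile function):
x = F⁻¹(0.05) = 15.7500

Verification: P(X ≤ 15.7500) = 0.05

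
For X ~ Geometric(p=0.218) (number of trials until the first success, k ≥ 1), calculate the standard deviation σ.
4.0565

We have X ~ Geometric(p=0.218) (number of trials until the first success, k ≥ 1).

For a Geometric distribution with p=0.218 (number of trials until the first success, k ≥ 1):
σ = √Var(X) = 4.0565

The standard deviation is the square root of the variance.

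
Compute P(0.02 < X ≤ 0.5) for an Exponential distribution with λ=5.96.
0.836837

We have X ~ Exponential(λ=5.96).

To find P(0.02 < X ≤ 0.5), we use:
P(0.02 < X ≤ 0.5) = P(X ≤ 0.5) - P(X ≤ 0.02)
                 = F(0.5) - F(0.02)
                 = 0.949207 - 0.112370
                 = 0.836837

So there's approximately a 83.7% chance that X falls in this range.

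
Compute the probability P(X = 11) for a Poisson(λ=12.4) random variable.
0.109959

We have X ~ Poisson(λ=12.4).

For a Poisson distribution, the PMF gives us the probability of each outcome.

Using the PMF formula:
P(X = 11) = 0.109959

Rounded to 4 decimal places: 0.1100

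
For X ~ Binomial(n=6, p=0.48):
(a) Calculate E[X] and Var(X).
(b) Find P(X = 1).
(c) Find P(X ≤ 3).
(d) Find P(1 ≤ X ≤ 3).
(a) E[X] = 2.8800, Var(X) = 1.4976
(b) P(X = 1) = 0.109499
(c) P(X ≤ 3) = 0.692961
(d) P(1 ≤ X ≤ 3) = 0.673191

We have X ~ Binomial(n=6, p=0.48).

(a) Moments:
E[X] = 2.8800
Var(X) = 1.4976
σ = √Var(X) = 1.2238

(b) Point probability using PMF:
P(X = 1) = 0.109499

(c) Cumulative probability using CDF:
P(X ≤ 3) = F(3) = 0.692961

(d) Range probability:
P(1 ≤ X ≤ 3) = P(X ≤ 3) - P(X ≤ 0)
                   = F(3) - F(0)
                   = 0.692961 - 0.019771
                   = 0.673191

This means approximately 67.3% of outcomes fall in the interval [1, 3].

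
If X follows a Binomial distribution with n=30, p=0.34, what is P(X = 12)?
0.116552

We have X ~ Binomial(n=30, p=0.34).

For a Binomial distribution, the PMF gives us the probability of each outcome.

Using the PMF formula:
P(X = 12) = 0.116552

Rounded to 4 decimal places: 0.1166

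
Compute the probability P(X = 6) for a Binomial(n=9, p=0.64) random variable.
0.269319

We have X ~ Binomial(n=9, p=0.64).

For a Binomial distribution, the PMF gives us the probability of each outcome.

Using the PMF formula:
P(X = 6) = 0.269319

Rounded to 4 decimal places: 0.2693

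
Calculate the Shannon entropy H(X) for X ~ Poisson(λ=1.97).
1.6963 nats

We have X ~ Poisson(λ=1.97).

The Shannon entropy measures the uncertainty or information content of the distribution.

For a Poisson distribution with λ=1.97:
H(X) = 1.6963 nats

(In bits, this would be 2.4472 bits.)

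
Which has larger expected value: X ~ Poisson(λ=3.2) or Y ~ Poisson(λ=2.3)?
X has larger mean (3.2000 > 2.3000)

Compute the expected value for each distribution:

X ~ Poisson(λ=3.2):
E[X] = 3.2000

Y ~ Poisson(λ=2.3):
E[Y] = 2.3000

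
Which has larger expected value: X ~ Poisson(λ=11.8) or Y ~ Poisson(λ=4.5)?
X has larger mean (11.8000 > 4.5000)

Compute the expected value for each distribution:

X ~ Poisson(λ=11.8):
E[X] = 11.8000

Y ~ Poisson(λ=4.5):
E[Y] = 4.5000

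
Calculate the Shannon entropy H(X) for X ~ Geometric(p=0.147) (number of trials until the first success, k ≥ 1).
2.8399 nats

We have X ~ Geometric(p=0.147) (number of trials until the first success, k ≥ 1).

The Shannon entropy measures the uncertainty or information content of the distribution.

For a Geometric distribution with p=0.147 (number of trials until the first success, k ≥ 1):
H(X) = 2.8399 nats

(In bits, this would be 4.0972 bits.)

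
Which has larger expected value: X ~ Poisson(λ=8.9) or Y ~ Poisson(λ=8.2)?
X has larger mean (8.9000 > 8.2000)

Compute the expected value for each distribution:

X ~ Poisson(λ=8.9):
E[X] = 8.9000

Y ~ Poisson(λ=8.2):
E[Y] = 8.2000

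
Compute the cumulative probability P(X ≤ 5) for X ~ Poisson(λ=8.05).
0.186699

We have X ~ Poisson(λ=8.05).

The CDF gives us P(X ≤ k).

Using the CDF:
P(X ≤ 5) = 0.186699

This means there's approximately a 18.7% chance that X is at most 5.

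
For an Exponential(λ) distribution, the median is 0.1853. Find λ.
λ = 3.7407

For X ~ Exponential(λ), the CDF is F(x) = 1 - e^(-λx).
The median m satisfies F(m) = 0.5:
1 - e^(-λm) = 0.5
e^(-λm) = 0.5
λm = ln(2)
m = ln(2) / λ

Given m = 0.1853:
λ = ln(2) / 0.1853 = 0.693147 / 0.1853 = 3.7407

Verification: ln(2) / 3.7407 = 0.1853 ✓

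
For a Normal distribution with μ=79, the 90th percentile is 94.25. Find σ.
σ = 11.8996

For X ~ Normal(μ, σ), the p-th percentile satisfies x = μ + z_p × σ,
where z_p = Φ⁻¹(p) is the standard normal quantile.

Step 1: z_{0.9} = Φ⁻¹(0.9) = 1.2816

Step 2: Solve for σ:
94.25 = 79 + 1.2816 × σ
σ = (94.25 - 79) / 1.2816
σ = 15.25 / 1.2816
σ = 11.8996

Verification: μ + z × σ = 79 + 1.2816 × 11.8996 = 94.25 ✓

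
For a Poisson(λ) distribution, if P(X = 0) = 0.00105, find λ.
λ = 6.8590

For a Poisson(λ) distribution, the PMF at 0 is:
P(X = 0) = λ^0 e^(-λ) / 0! = e^(-λ)

Given P(X = 0) = 0.00105:
e^(-λ) = 0.00105
-λ = ln(0.00105)
λ = -ln(0.00105) = 6.8590

Verification: e^(-6.8590) = 0.00105 ✓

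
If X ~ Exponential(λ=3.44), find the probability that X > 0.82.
0.059558

We have X ~ Exponential(λ=3.44).

P(X > 0.82) = 1 - P(X ≤ 0.82)
                = 1 - F(0.82)
                = 1 - 0.940442
                = 0.059558

So there's approximately a 6.0% chance that X exceeds 0.82.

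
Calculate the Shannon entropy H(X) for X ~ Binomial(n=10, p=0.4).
1.8536 nats

We have X ~ Binomial(n=10, p=0.4).

The Shannon entropy measures the uncertainty or information content of the distribution.

For a Binomial distribution with n=10, p=0.4:
H(X) = 1.8536 nats

(In bits, this would be 2.6741 bits.)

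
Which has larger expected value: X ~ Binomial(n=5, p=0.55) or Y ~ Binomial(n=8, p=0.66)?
Y has larger mean (5.2800 > 2.7500)

Compute the expected value for each distribution:

X ~ Binomial(n=5, p=0.55):
E[X] = 2.7500

Y ~ Binomial(n=8, p=0.66):
E[Y] = 5.2800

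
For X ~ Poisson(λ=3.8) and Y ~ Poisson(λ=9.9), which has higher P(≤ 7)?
X has higher probability (P(X ≤ 7) = 0.9599 > P(Y ≤ 7) = 0.2294)

Compute P(≤ 7) for each distribution:

X ~ Poisson(λ=3.8):
P(X ≤ 7) = 0.9599

Y ~ Poisson(λ=9.9):
P(Y ≤ 7) = 0.2294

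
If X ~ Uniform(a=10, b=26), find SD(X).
4.6188

We have X ~ Uniform(a=10, b=26).

For a Uniform distribution with a=10, b=26:
σ = √Var(X) = 4.6188

The standard deviation is the square root of the variance.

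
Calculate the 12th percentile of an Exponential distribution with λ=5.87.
0.0218

We have X ~ Exponential(λ=5.87).

We want to find x such that P(X ≤ x) = 0.12.

This is the 12th percentile, which means 12% of values fall below this point.

Using the inverse CDF (quantile function):
x = F⁻¹(0.12) = 0.0218

Verification: P(X ≤ 0.0218) = 0.12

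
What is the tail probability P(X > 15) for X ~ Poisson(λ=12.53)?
0.196408

We have X ~ Poisson(λ=12.53).

P(X > 15) = 1 - P(X ≤ 15)
                = 1 - F(15)
                = 1 - 0.803592
                = 0.196408

So there's approximately a 19.6% chance that X exceeds 15.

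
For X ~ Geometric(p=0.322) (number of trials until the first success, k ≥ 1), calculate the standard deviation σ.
2.5572

We have X ~ Geometric(p=0.322) (number of trials until the first success, k ≥ 1).

For a Geometric distribution with p=0.322 (number of trials until the first success, k ≥ 1):
σ = √Var(X) = 2.5572

The standard deviation is the square root of the variance.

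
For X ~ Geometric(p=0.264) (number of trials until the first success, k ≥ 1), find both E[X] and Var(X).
E[X] = 3.7879, Var(X) = 10.5601

We have X ~ Geometric(p=0.264) (number of trials until the first success, k ≥ 1).

For a Geometric distribution with p=0.264 (number of trials until the first success, k ≥ 1):

Expected value:
E[X] = 3.7879

Variance:
Var(X) = 10.5601

Standard deviation:
σ = √Var(X) = 3.2496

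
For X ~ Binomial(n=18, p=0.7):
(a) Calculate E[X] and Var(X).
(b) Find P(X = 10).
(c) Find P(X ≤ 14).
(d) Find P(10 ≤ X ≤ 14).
(a) E[X] = 12.6000, Var(X) = 3.7800
(b) P(X = 10) = 0.081098
(c) P(X ≤ 14) = 0.835450
(d) P(10 ≤ X ≤ 14) = 0.775864

We have X ~ Binomial(n=18, p=0.7).

(a) Moments:
E[X] = 12.6000
Var(X) = 3.7800
σ = √Var(X) = 1.9442

(b) Point probability using PMF:
P(X = 10) = 0.081098

(c) Cumulative probability using CDF:
P(X ≤ 14) = F(14) = 0.835450

(d) Range probability:
P(10 ≤ X ≤ 14) = P(X ≤ 14) - P(X ≤ 9)
                   = F(14) - F(9)
                   = 0.835450 - 0.059586
                   = 0.775864

This means approximately 77.6% of outcomes fall in the interval [10, 14].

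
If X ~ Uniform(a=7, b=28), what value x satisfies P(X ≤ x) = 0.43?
16.0300

We have X ~ Uniform(a=7, b=28).

We want to find x such that P(X ≤ x) = 0.43.

This is the 43rd percentile, which means 43% of values fall below this point.

Using the inverse CDF (quantile function):
x = F⁻¹(0.43) = 16.0300

Verification: P(X ≤ 16.0300) = 0.43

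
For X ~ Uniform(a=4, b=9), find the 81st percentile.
8.0500

We have X ~ Uniform(a=4, b=9).

We want to find x such that P(X ≤ x) = 0.81.

This is the 81st percentile, which means 81% of values fall below this point.

Using the inverse CDF (quantile function):
x = F⁻¹(0.81) = 8.0500

Verification: P(X ≤ 8.0500) = 0.81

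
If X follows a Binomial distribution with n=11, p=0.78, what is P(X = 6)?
0.053620

We have X ~ Binomial(n=11, p=0.78).

For a Binomial distribution, the PMF gives us the probability of each outcome.

Using the PMF formula:
P(X = 6) = 0.053620

Rounded to 4 decimal places: 0.0536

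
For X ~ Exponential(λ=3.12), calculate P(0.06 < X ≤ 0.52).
0.631854

We have X ~ Exponential(λ=3.12).

To find P(0.06 < X ≤ 0.52), we use:
P(0.06 < X ≤ 0.52) = P(X ≤ 0.52) - P(X ≤ 0.06)
                 = F(0.52) - F(0.06)
                 = 0.802576 - 0.170722
                 = 0.631854

So there's approximately a 63.2% chance that X falls in this range.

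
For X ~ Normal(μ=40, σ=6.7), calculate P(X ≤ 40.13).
0.507740

We have X ~ Normal(μ=40, σ=6.7).

The CDF gives us P(X ≤ k).

Using the CDF:
P(X ≤ 40.13) = 0.507740

This means there's approximately a 50.8% chance that X is at most 40.13.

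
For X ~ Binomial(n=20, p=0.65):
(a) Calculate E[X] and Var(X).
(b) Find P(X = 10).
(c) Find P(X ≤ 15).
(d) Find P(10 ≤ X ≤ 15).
(a) E[X] = 13.0000, Var(X) = 4.5500
(b) P(X = 10) = 0.068614
(c) P(X ≤ 15) = 0.881803
(d) P(10 ≤ X ≤ 15) = 0.828637

We have X ~ Binomial(n=20, p=0.65).

(a) Moments:
E[X] = 13.0000
Var(X) = 4.5500
σ = √Var(X) = 2.1331

(b) Point probability using PMF:
P(X = 10) = 0.068614

(c) Cumulative probability using CDF:
P(X ≤ 15) = F(15) = 0.881803

(d) Range probability:
P(10 ≤ X ≤ 15) = P(X ≤ 15) - P(X ≤ 9)
                   = F(15) - F(9)
                   = 0.881803 - 0.053167
                   = 0.828637

This means approximately 82.9% of outcomes fall in the interval [10, 15].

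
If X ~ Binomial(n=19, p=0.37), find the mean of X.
7.0300

We have X ~ Binomial(n=19, p=0.37).

For a Binomial distribution with n=19, p=0.37:
E[X] = 7.0300

This is the expected (average) value of X.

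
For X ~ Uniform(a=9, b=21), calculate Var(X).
12.0000

We have X ~ Uniform(a=9, b=21).

For a Uniform distribution with a=9, b=21:
Var(X) = 12.0000

The variance measures the spread of the distribution around the mean.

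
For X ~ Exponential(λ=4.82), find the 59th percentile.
0.1850

We have X ~ Exponential(λ=4.82).

We want to find x such that P(X ≤ x) = 0.59.

This is the 59th percentile, which means 59% of values fall below this point.

Using the inverse CDF (quantile function):
x = F⁻¹(0.59) = 0.1850

Verification: P(X ≤ 0.1850) = 0.59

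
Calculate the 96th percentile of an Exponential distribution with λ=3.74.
0.8607

We have X ~ Exponential(λ=3.74).

We want to find x such that P(X ≤ x) = 0.96.

This is the 96th percentile, which means 96% of values fall below this point.

Using the inverse CDF (quantile function):
x = F⁻¹(0.96) = 0.8607

Verification: P(X ≤ 0.8607) = 0.96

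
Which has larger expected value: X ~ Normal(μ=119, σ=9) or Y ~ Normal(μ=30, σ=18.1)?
X has larger mean (119.0000 > 30.0000)

Compute the expected value for each distribution:

X ~ Normal(μ=119, σ=9):
E[X] = 119.0000

Y ~ Normal(μ=30, σ=18.1):
E[Y] = 30.0000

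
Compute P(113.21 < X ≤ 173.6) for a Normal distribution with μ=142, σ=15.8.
0.943034

We have X ~ Normal(μ=142, σ=15.8).

To find P(113.21 < X ≤ 173.6), we use:
P(113.21 < X ≤ 173.6) = P(X ≤ 173.6) - P(X ≤ 113.21)
                 = F(173.6) - F(113.21)
                 = 0.977250 - 0.034216
                 = 0.943034

So there's approximately a 94.3% chance that X falls in this range.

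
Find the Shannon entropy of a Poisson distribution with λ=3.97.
2.0827 nats

We have X ~ Poisson(λ=3.97).

The Shannon entropy measures the uncertainty or information content of the distribution.

For a Poisson distribution with λ=3.97:
H(X) = 2.0827 nats

(In bits, this would be 3.0046 bits.)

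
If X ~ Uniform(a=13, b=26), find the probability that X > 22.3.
0.284615

We have X ~ Uniform(a=13, b=26).

P(X > 22.3) = 1 - P(X ≤ 22.3)
                = 1 - F(22.3)
                = 1 - 0.715385
                = 0.284615

So there's approximately a 28.5% chance that X exceeds 22.3.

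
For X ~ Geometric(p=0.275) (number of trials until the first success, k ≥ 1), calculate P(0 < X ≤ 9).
0.944660

We have X ~ Geometric(p=0.275) (number of trials until the first success, k ≥ 1).

To find P(0 < X ≤ 9), we use:
P(0 < X ≤ 9) = P(X ≤ 9) - P(X ≤ 0)
                 = F(9) - F(0)
                 = 0.944660 - 0.000000
                 = 0.944660

So there's approximately a 94.5% chance that X falls in this range.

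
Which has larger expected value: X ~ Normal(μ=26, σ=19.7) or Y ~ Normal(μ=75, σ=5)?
Y has larger mean (75.0000 > 26.0000)

Compute the expected value for each distribution:

X ~ Normal(μ=26, σ=19.7):
E[X] = 26.0000

Y ~ Normal(μ=75, σ=5):
E[Y] = 75.0000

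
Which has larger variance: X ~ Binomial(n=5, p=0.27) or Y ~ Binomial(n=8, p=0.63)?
Y has larger variance (1.8648 > 0.9855)

Compute the variance for each distribution:

X ~ Binomial(n=5, p=0.27):
Var(X) = 0.9855

Y ~ Binomial(n=8, p=0.63):
Var(Y) = 1.8648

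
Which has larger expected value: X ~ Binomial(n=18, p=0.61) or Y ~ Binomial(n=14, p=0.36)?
X has larger mean (10.9800 > 5.0400)

Compute the expected value for each distribution:

X ~ Binomial(n=18, p=0.61):
E[X] = 10.9800

Y ~ Binomial(n=14, p=0.36):
E[Y] = 5.0400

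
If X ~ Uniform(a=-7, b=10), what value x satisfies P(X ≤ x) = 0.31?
-1.7300

We have X ~ Uniform(a=-7, b=10).

We want to find x such that P(X ≤ x) = 0.31.

This is the 31st percentile, which means 31% of values fall below this point.

Using the inverse CDF (quantile function):
x = F⁻¹(0.31) = -1.7300

Verification: P(X ≤ -1.7300) = 0.31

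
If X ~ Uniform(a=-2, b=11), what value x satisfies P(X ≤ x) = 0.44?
3.7200

We have X ~ Uniform(a=-2, b=11).

We want to find x such that P(X ≤ x) = 0.44.

This is the 44th percentile, which means 44% of values fall below this point.

Using the inverse CDF (quantile function):
x = F⁻¹(0.44) = 3.7200

Verification: P(X ≤ 3.7200) = 0.44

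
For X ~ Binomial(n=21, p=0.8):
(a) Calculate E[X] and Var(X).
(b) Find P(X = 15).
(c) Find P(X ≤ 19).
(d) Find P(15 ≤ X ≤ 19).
(a) E[X] = 16.8000, Var(X) = 3.3600
(b) P(X = 15) = 0.122192
(c) P(X ≤ 19) = 0.942354
(d) P(15 ≤ X ≤ 19) = 0.833841

We have X ~ Binomial(n=21, p=0.8).

(a) Moments:
E[X] = 16.8000
Var(X) = 3.3600
σ = √Var(X) = 1.8330

(b) Point probability using PMF:
P(X = 15) = 0.122192

(c) Cumulative probability using CDF:
P(X ≤ 19) = F(19) = 0.942354

(d) Range probability:
P(15 ≤ X ≤ 19) = P(X ≤ 19) - P(X ≤ 14)
                   = F(19) - F(14)
                   = 0.942354 - 0.108512
                   = 0.833841

This means approximately 83.4% of outcomes fall in the interval [15, 19].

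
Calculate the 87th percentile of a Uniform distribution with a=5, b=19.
17.1800

We have X ~ Uniform(a=5, b=19).

We want to find x such that P(X ≤ x) = 0.87.

This is the 87th percentile, which means 87% of values fall below this point.

Using the inverse CDF (quantile function):
x = F⁻¹(0.87) = 17.1800

Verification: P(X ≤ 17.1800) = 0.87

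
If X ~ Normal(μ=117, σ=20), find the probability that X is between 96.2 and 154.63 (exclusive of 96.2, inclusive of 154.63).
0.820878

We have X ~ Normal(μ=117, σ=20).

To find P(96.2 < X ≤ 154.63), we use:
P(96.2 < X ≤ 154.63) = P(X ≤ 154.63) - P(X ≤ 96.2)
                 = F(154.63) - F(96.2)
                 = 0.970048 - 0.149170
                 = 0.820878

So there's approximately a 82.1% chance that X falls in this range.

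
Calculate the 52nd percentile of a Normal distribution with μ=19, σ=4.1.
19.2056

We have X ~ Normal(μ=19, σ=4.1).

We want to find x such that P(X ≤ x) = 0.52.

This is the 52nd percentile, which means 52% of values fall below this point.

Using the inverse CDF (quantile function):
x = F⁻¹(0.52) = 19.2056

Verification: P(X ≤ 19.2056) = 0.52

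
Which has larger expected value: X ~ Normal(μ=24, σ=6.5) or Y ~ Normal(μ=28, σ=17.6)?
Y has larger mean (28.0000 > 24.0000)

Compute the expected value for each distribution:

X ~ Normal(μ=24, σ=6.5):
E[X] = 24.0000

Y ~ Normal(μ=28, σ=17.6):
E[Y] = 28.0000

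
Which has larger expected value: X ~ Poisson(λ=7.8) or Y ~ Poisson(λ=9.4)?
Y has larger mean (9.4000 > 7.8000)

Compute the expected value for each distribution:

X ~ Poisson(λ=7.8):
E[X] = 7.8000

Y ~ Poisson(λ=9.4):
E[Y] = 9.4000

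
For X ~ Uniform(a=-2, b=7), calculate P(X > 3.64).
0.373333

We have X ~ Uniform(a=-2, b=7).

P(X > 3.64) = 1 - P(X ≤ 3.64)
                = 1 - F(3.64)
                = 1 - 0.626667
                = 0.373333

So there's approximately a 37.3% chance that X exceeds 3.64.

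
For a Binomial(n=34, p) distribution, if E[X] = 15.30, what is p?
p = 0.45

For a Binomial(n, p) distribution:
E[X] = n × p

Given n = 34 and E[X] = 15.30:
15.30 = 34 × p
p = 15.30 / 34 = 0.45

Verification: Binomial(34, 0.45) has E[X] = 15.30 ✓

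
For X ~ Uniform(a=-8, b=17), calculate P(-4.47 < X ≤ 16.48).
0.838000

We have X ~ Uniform(a=-8, b=17).

To find P(-4.47 < X ≤ 16.48), we use:
P(-4.47 < X ≤ 16.48) = P(X ≤ 16.48) - P(X ≤ -4.47)
                 = F(16.48) - F(-4.47)
                 = 0.979200 - 0.141200
                 = 0.838000

So there's approximately a 83.8% chance that X falls in this range.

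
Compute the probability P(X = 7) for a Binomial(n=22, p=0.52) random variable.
0.029005

We have X ~ Binomial(n=22, p=0.52).

For a Binomial distribution, the PMF gives us the probability of each outcome.

Using the PMF formula:
P(X = 7) = 0.029005

Rounded to 4 decimal places: 0.0290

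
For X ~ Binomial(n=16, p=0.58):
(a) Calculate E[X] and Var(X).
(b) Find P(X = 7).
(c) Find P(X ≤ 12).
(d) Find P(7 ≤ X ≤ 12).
(a) E[X] = 9.2800, Var(X) = 3.8976
(b) P(X = 7) = 0.102723
(c) P(X ≤ 12) = 0.952742
(d) P(7 ≤ X ≤ 12) = 0.872281

We have X ~ Binomial(n=16, p=0.58).

(a) Moments:
E[X] = 9.2800
Var(X) = 3.8976
σ = √Var(X) = 1.9742

(b) Point probability using PMF:
P(X = 7) = 0.102723

(c) Cumulative probability using CDF:
P(X ≤ 12) = F(12) = 0.952742

(d) Range probability:
P(7 ≤ X ≤ 12) = P(X ≤ 12) - P(X ≤ 6)
                   = F(12) - F(6)
                   = 0.952742 - 0.080461
                   = 0.872281

This means approximately 87.2% of outcomes fall in the interval [7, 12].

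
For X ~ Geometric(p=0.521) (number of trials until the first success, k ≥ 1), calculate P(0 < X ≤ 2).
0.770559

We have X ~ Geometric(p=0.521) (number of trials until the first success, k ≥ 1).

To find P(0 < X ≤ 2), we use:
P(0 < X ≤ 2) = P(X ≤ 2) - P(X ≤ 0)
                 = F(2) - F(0)
                 = 0.770559 - 0.000000
                 = 0.770559

So there's approximately a 77.1% chance that X falls in this range.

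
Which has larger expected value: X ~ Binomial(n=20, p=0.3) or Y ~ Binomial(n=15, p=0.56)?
Y has larger mean (8.4000 > 6.0000)

Compute the expected value for each distribution:

X ~ Binomial(n=20, p=0.3):
E[X] = 6.0000

Y ~ Binomial(n=15, p=0.56):
E[Y] = 8.4000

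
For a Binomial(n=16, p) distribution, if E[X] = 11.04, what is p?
p = 0.69

For a Binomial(n, p) distribution:
E[X] = n × p

Given n = 16 and E[X] = 11.04:
11.04 = 16 × p
p = 11.04 / 16 = 0.69

Verification: Binomial(16, 0.69) has E[X] = 11.04 ✓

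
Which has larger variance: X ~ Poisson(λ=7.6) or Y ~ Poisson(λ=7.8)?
Y has larger variance (7.8000 > 7.6000)

Compute the variance for each distribution:

X ~ Poisson(λ=7.6):
Var(X) = 7.6000

Y ~ Poisson(λ=7.8):
Var(Y) = 7.8000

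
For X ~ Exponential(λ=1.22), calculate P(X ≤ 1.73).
0.878835

We have X ~ Exponential(λ=1.22).

The CDF gives us P(X ≤ k).

Using the CDF:
P(X ≤ 1.73) = 0.878835

This means there's approximately a 87.9% chance that X is at most 1.73.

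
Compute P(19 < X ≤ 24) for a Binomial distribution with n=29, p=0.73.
0.686789

We have X ~ Binomial(n=29, p=0.73).

To find P(19 < X ≤ 24), we use:
P(19 < X ≤ 24) = P(X ≤ 24) - P(X ≤ 19)
                 = F(24) - F(19)
                 = 0.924254 - 0.237465
                 = 0.686789

So there's approximately a 68.7% chance that X falls in this range.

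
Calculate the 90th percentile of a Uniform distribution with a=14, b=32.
30.2000

We have X ~ Uniform(a=14, b=32).

We want to find x such that P(X ≤ x) = 0.9.

This is the 90th percentile, which means 90% of values fall below this point.

Using the inverse CDF (quantile function):
x = F⁻¹(0.9) = 30.2000

Verification: P(X ≤ 30.2000) = 0.9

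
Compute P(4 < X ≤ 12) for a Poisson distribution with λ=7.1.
0.806207

We have X ~ Poisson(λ=7.1).

To find P(4 < X ≤ 12), we use:
P(4 < X ≤ 12) = P(X ≤ 12) - P(X ≤ 4)
                 = F(12) - F(4)
                 = 0.970270 - 0.164063
                 = 0.806207

So there's approximately a 80.6% chance that X falls in this range.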